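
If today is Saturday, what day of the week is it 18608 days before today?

Dividing 18608 by 7 gives quotient 2658 and remainder 2.
Saturday − 2 days → Thursday.

Thursday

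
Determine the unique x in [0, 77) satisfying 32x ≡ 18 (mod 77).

The inverse of 32 mod 77 is 65 (since 32·65 = 2080 ≡ 1).
So x ≡ 65·18 = 1170 ≡ 15 (mod 77).

15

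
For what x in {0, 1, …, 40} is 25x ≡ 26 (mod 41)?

25⁻¹ ≡ 23 (mod 41) because 25·23 = 575 = 14·41 + 1.
Multiplying both sides by 23: x ≡ 23·26 = 598 ≡ 24 (mod 41).
Check: 25·24 = 600 = 14·41 + 26.

24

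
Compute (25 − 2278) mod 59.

Dividing 2278 by 59 gives quotient 38 and remainder 36.
(25 − 36) mod 59 = 48.

48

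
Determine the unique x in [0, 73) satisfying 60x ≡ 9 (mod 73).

33

60⁻¹ ≡ 28 (mod 73) because 60·28 = 1680 = 23·73 + 1.
Multiplying both sides by 28: x ≡ 28·9 = 252 ≡ 33 (mod 73).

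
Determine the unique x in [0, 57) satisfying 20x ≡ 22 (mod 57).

The inverse of 20 mod 57 is 20 (since 20·20 = 400 ≡ 1).
Multiplying both sides by 20: x ≡ 20·22 = 440 ≡ 41 (mod 57).

41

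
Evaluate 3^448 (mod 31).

7

Square-and-reduce mod 31: 3^1≡3, 3^2≡9, 3^4≡19, 3^8≡20, 3^16≡28, 3^32≡9, 3^64≡19, 3^128≡20, 3^256≡28.
Since 448 = 64 + 128 + 256 in binary, 3^448 ≡ 19·20·28 ≡ 7 (mod 31).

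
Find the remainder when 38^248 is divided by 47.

Square-and-reduce mod 47: 38^1≡38, 38^2≡34, 38^4≡28, 38^8≡32, 38^16≡37, 38^32≡6, 38^64≡36, 38^128≡27.
248 = 8 + 16 + 32 + 64 + 128, so 38^248 ≡ 32·37·6·36·27 ≡ 36 (mod 47).

36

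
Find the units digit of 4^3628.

Last digits of 4^n: 4, 6 (period 2).
3628 leaves remainder 0 on division by 2, so 4^3628 ends in 6.

6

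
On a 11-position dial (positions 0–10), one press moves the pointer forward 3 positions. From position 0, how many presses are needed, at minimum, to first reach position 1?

4

3·4 = 12 = 1·11 + 1, so 3⁻¹ ≡ 4 (mod 11).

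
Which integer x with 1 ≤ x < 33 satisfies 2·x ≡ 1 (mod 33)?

33 = 16·2 + 1
2 = 2·1 + 0
Back-substituting gives 2·17 ≡ 1 (mod 33).

17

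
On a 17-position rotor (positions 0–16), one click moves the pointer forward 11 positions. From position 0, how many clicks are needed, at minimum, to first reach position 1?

14

11·14 = 154 = 9·17 + 1, so 11⁻¹ ≡ 14 (mod 17).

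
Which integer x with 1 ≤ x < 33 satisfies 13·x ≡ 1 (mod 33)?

33 = 2·13 + 7
13 = 1·7 + 6
7 = 1·6 + 1
6 = 6·1 + 0
Back-substituting gives 13·28 ≡ 1 (mod 33).

28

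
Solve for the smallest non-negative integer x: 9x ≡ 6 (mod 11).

9⁻¹ ≡ 5 (mod 11) because 9·5 = 45 = 4·11 + 1.
So x ≡ 5·6 = 30 ≡ 8 (mod 11).

8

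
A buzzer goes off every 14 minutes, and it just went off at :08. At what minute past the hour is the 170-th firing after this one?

170·14 = 2380.
2380 − 39·60 = 40, so 2380 ≡ 40 (mod 60).
(8 + 40) mod 60 = 48.

48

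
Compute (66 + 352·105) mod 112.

352·105 = 36960.
36960 = 330·112 + 0, so 36960 mod 112 = 0.
(66 + 0) mod 112 = 66.

66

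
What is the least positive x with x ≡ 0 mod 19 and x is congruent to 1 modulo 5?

76

x ≡ 1 (mod 5) gives x ∈ {1, 6, 11, 16, 21, 26, 31, 36, …}.
The first of these with x mod 19 = 0 is 76.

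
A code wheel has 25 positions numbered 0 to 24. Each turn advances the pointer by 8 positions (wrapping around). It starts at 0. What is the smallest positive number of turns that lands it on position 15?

8⁻¹ ≡ 22 (mod 25) because 8·22 = 176 = 7·25 + 1.
So x ≡ 22·15 = 330 ≡ 5 (mod 25).
Check: 8·5 = 40 = 1·25 + 15.

5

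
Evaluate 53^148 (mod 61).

By repeated squaring mod 61: 53^1≡53, 53^2≡3, 53^4≡9, 53^8≡20, 53^16≡34, 53^32≡58, 53^64≡9, 53^128≡20.
148 = 4 + 16 + 128, so 53^148 ≡ 9·34·20 ≡ 20 (mod 61).

20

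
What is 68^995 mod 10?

2

Powers of 8 mod 10 repeat with period 4: 8, 4, 2, 6.
995 mod 4 = 3, so the last digit matches 8^3 = 2.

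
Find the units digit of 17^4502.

Last digits of 7^n: 7, 9, 3, 1 (period 4).
4502 mod 4 = 2, so the last digit matches 7^2 = 9.

9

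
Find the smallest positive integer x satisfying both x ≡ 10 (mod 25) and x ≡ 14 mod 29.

Since 29·19 ≡ 1 (mod 25), take x = 14 + 29·((10−14)·19 mod 25) = 14 + 29·24 = 710.
Check: 710 mod 25 = 10, 710 mod 29 = 14.

710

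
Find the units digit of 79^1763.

The units digit of 79^n cycles with period 2: 9, 1, …
1763 leaves remainder 1 on division by 2, so 79^1763 ends in 9.

9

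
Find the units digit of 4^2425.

4

Last digits of 4^n: 4, 6 (period 2).
2425 leaves remainder 1 on division by 2, so 4^2425 ends in 4.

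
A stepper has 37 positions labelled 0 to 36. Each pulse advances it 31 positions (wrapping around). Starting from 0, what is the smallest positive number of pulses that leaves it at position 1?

6

31·6 = 186 = 5·37 + 1, so 31⁻¹ ≡ 6 (mod 37).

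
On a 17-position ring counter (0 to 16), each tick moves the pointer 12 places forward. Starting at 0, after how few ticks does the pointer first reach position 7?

2

The inverse of 12 mod 17 is 10 (since 12·10 = 120 ≡ 1).
So x ≡ 10·7 = 70 ≡ 2 (mod 17).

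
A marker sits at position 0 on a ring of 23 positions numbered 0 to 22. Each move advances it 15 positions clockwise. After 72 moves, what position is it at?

72·15 = 1080.
1080 mod 23 = 22 (since 46·23 = 1058).
(0 + 22) mod 23 = 22.

22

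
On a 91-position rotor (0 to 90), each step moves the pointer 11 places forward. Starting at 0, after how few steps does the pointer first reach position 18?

43

The inverse of 11 mod 91 is 58 (since 11·58 = 638 ≡ 1).
So x ≡ 58·18 = 1044 ≡ 43 (mod 91).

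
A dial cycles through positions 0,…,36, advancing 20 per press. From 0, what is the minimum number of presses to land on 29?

7

The inverse of 20 mod 37 is 13 (since 20·13 = 260 ≡ 1).
Multiplying both sides by 13: x ≡ 13·29 = 377 ≡ 7 (mod 37).
Check: 20·7 = 140 = 3·37 + 29.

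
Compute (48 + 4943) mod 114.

89

4943 − 43·114 = 41, so 4943 ≡ 41 (mod 114).
(48 + 41) mod 114 = 89.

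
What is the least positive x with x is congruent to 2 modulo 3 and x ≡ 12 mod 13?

38

x ≡ 2 (mod 3) gives x ∈ {2, 5, 8, 11, 14, 17, 20, 23, …}.
The first of these with x mod 13 = 12 is 38.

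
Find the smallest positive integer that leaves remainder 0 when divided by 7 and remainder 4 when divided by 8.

28

x ≡ 0 (mod 7) gives x ∈ {0, 7, 14, 21, 28}.
The first of these with x mod 8 = 4 is 28.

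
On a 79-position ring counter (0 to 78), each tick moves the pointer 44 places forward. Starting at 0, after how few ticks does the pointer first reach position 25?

67

44⁻¹ ≡ 9 (mod 79) because 44·9 = 396 = 5·79 + 1.
So x ≡ 9·25 = 225 ≡ 67 (mod 79).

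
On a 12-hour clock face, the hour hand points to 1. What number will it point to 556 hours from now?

556 = 46·12 + 4, so 556 mod 12 = 4.
1 + 4 → 5 on a 12-hour dial.

5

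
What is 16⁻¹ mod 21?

4

16·4 = 64 = 3·21 + 1, so 16⁻¹ ≡ 4 (mod 21).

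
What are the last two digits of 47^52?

41

Successive squares of 47 mod 100: 47^1≡47, 47^2≡9, 47^4≡81, 47^8≡61, 47^16≡21, 47^32≡41.
52 = 4 + 16 + 32, so 47^52 ≡ 81·21·41 ≡ 41 (mod 100).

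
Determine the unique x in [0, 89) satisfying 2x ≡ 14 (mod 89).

2⁻¹ ≡ 45 (mod 89) because 2·45 = 90 = 1·89 + 1.
Multiplying both sides by 45: x ≡ 45·14 = 630 ≡ 7 (mod 89).

7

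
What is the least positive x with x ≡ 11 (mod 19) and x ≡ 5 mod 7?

x ≡ 5 (mod 7) gives x ∈ {5, 12, 19, 26, 33, 40, 47, 54, …}.
The first of these with x mod 19 = 11 is 68.

68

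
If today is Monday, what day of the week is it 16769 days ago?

Thursday

16769 = 2395·7 + 4, so 16769 mod 7 = 4.
Monday − 4 days → Thursday.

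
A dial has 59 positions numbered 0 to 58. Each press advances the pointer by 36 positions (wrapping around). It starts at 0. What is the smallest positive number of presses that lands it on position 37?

36⁻¹ ≡ 41 (mod 59) because 36·41 = 1476 = 25·59 + 1.
Multiplying both sides by 41: x ≡ 41·37 = 1517 ≡ 42 (mod 59).

42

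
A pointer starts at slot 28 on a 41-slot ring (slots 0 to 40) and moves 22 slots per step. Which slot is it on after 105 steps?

1

105·22 = 2310.
2310 − 56·41 = 14, so 2310 ≡ 14 (mod 41).
(28 + 14) mod 41 = 1.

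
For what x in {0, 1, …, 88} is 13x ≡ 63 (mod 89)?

13⁻¹ ≡ 48 (mod 89) because 13·48 = 624 = 7·89 + 1.
So x ≡ 48·63 = 3024 ≡ 87 (mod 89).

87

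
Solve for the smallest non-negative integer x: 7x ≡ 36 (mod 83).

17

The inverse of 7 mod 83 is 12 (since 7·12 = 84 ≡ 1).
Multiplying both sides by 12: x ≡ 12·36 = 432 ≡ 17 (mod 83).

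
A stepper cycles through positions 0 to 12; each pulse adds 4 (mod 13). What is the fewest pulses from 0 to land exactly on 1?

13 = 3·4 + 1
4 = 4·1 + 0
Back-substituting gives 4·10 ≡ 1 (mod 13).

10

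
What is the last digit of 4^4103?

4

Last digits of 4^n: 4, 6 (period 2).
4103 leaves remainder 1 on division by 2, so 4^4103 ends in 4.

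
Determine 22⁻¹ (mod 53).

22·41 = 902 = 17·53 + 1, so 22⁻¹ ≡ 41 (mod 53).

41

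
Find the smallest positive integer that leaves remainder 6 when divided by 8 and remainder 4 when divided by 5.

14

x ≡ 4 (mod 5) gives x ∈ {4, 9, 14}.
The first of these with x mod 8 = 6 is 14.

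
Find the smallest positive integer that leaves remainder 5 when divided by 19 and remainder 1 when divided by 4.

x ≡ 1 (mod 4) gives x ∈ {1, 5}.
The first of these with x mod 19 = 5 is 5.

5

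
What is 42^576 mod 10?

Powers of 2 mod 10 repeat with period 4: 2, 4, 8, 6.
576 mod 4 = 0, so the last digit matches 2^4 = 6.

6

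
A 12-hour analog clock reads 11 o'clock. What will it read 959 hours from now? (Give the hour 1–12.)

959 mod 12 = 11 (since 79·12 = 948).
11 + 11 → 10 on a 12-hour dial.

10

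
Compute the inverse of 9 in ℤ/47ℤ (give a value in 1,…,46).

21

9·21 = 189 = 4·47 + 1, so 9⁻¹ ≡ 21 (mod 47).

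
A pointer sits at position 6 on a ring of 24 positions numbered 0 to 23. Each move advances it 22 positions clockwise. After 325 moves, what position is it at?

325·22 = 7150.
7150 mod 24 = 22 (since 297·24 = 7128).
(6 + 22) mod 24 = 4.

4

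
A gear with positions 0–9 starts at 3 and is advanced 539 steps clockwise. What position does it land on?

539 − 53·10 = 9, so 539 ≡ 9 (mod 10).
(3 + 9) mod 10 = 2.

2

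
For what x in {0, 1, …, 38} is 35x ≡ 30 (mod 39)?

35⁻¹ ≡ 29 (mod 39) because 35·29 = 1015 = 26·39 + 1.
Multiplying both sides by 29: x ≡ 29·30 = 870 ≡ 12 (mod 39).

12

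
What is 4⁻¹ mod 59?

15

59 = 14·4 + 3
4 = 1·3 + 1
3 = 3·1 + 0
Back-substituting gives 4·15 ≡ 1 (mod 59).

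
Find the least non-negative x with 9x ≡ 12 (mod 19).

The inverse of 9 mod 19 is 17 (since 9·17 = 153 ≡ 1).
Multiplying both sides by 17: x ≡ 17·12 = 204 ≡ 14 (mod 19).

14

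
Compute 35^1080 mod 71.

Square-and-reduce mod 71: 35^1≡35, 35^2≡18, 35^4≡40, 35^8≡38, 35^16≡24, 35^32≡8, 35^64≡64, 35^128≡49, 35^256≡58, 35^512≡27, 35^1024≡19.
Since 1080 = 8 + 16 + 32 + 1024 in binary, 35^1080 ≡ 38·24·8·19 ≡ 32 (mod 71).

32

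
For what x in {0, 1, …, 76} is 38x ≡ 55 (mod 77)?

44

The inverse of 38 mod 77 is 75 (since 38·75 = 2850 ≡ 1).
Multiplying both sides by 75: x ≡ 75·55 = 4125 ≡ 44 (mod 77).
Check: 38·44 = 1672 = 21·77 + 55.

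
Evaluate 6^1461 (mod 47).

By repeated squaring mod 47: 6^1≡6, 6^2≡36, 6^4≡27, 6^8≡24, 6^16≡12, 6^32≡3, 6^64≡9, 6^128≡34, 6^256≡28, 6^512≡32, 6^1024≡37.
1461 = 1 + 4 + 16 + 32 + 128 + 256 + 1024, so 6^1461 ≡ 6·27·12·3·34·28·37 ≡ 37 (mod 47).

37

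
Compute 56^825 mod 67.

1

By repeated squaring mod 67: 56^1≡56, 56^2≡54, 56^4≡35, 56^8≡19, 56^16≡26, 56^32≡6, 56^64≡36, 56^128≡23, 56^256≡60, 56^512≡49.
Since 825 = 1 + 8 + 16 + 32 + 256 + 512 in binary, 56^825 ≡ 56·19·26·6·60·49 ≡ 1 (mod 67).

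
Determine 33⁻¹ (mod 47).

10

33·10 = 330 = 7·47 + 1, so 33⁻¹ ≡ 10 (mod 47).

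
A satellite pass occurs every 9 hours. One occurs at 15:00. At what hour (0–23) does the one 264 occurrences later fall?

264·9 = 2376.
2376 mod 24 = 0 (since 99·24 = 2376).
(15 + 0) mod 24 = 15.

15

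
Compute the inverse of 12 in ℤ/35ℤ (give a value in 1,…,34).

35 = 2·12 + 11
12 = 1·11 + 1
11 = 11·1 + 0
Back-substituting gives 12·3 ≡ 1 (mod 35).

3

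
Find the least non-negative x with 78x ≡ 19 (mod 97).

78⁻¹ ≡ 51 (mod 97) because 78·51 = 3978 = 41·97 + 1.
So x ≡ 51·19 = 969 ≡ 96 (mod 97).
Check: 78·96 = 7488 = 77·97 + 19.

96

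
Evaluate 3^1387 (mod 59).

Successive squares of 3 mod 59: 3^1≡3, 3^2≡9, 3^4≡22, 3^8≡12, 3^16≡26, 3^32≡27, 3^64≡21, 3^128≡28, 3^256≡17, 3^512≡53, 3^1024≡36.
1387 = 1 + 2 + 8 + 32 + 64 + 256 + 1024, so 3^1387 ≡ 3·9·12·27·21·17·36 ≡ 17 (mod 59).

17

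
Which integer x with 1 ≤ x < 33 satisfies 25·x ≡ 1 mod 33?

4

33 = 1·25 + 8
25 = 3·8 + 1
8 = 8·1 + 0
Back-substituting gives 25·4 ≡ 1 (mod 33).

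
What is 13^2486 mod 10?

The units digit of 13^n cycles with period 4: 3, 9, 7, 1, …
2486 leaves remainder 2 on division by 4, so 13^2486 ends in 9.

9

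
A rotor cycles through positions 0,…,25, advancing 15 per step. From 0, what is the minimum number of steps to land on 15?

1

15⁻¹ ≡ 7 (mod 26) because 15·7 = 105 = 4·26 + 1.
Multiplying both sides by 7: x ≡ 7·15 = 105 ≡ 1 (mod 26).
Check: 15·1 = 15 = 0·26 + 15.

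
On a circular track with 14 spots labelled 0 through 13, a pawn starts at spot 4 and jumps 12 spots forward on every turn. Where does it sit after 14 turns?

14·12 = 168.
Dividing 168 by 14 gives quotient 12 and remainder 0.
(4 + 0) mod 14 = 4.

4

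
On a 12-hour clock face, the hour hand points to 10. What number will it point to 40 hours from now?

2

40 mod 12 = 4 (since 3·12 = 36).
10 + 4 → 2 on a 12-hour dial.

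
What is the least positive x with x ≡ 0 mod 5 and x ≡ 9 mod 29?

125

Since 29·4 ≡ 1 (mod 5), take x = 9 + 29·((0−9)·4 mod 5) = 9 + 29·4 = 125.
Check: 125 mod 5 = 0, 125 mod 29 = 9.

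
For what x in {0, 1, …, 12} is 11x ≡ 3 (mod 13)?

11⁻¹ ≡ 6 (mod 13) because 11·6 = 66 = 5·13 + 1.
Multiplying both sides by 6: x ≡ 6·3 = 18 ≡ 5 (mod 13).
Check: 11·5 = 55 = 4·13 + 3.

5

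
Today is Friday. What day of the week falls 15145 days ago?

Dividing 15145 by 7 gives quotient 2163 and remainder 4.
Friday − 4 days → Monday.

Monday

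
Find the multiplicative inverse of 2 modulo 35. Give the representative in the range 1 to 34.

2·18 = 36 = 1·35 + 1, so 2⁻¹ ≡ 18 (mod 35).

18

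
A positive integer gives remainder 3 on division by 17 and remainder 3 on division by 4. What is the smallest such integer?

Since 4·13 ≡ 1 (mod 17), take x = 3 + 4·((3−3)·13 mod 17) = 3 + 4·0 = 3.
Check: 3 mod 17 = 3, 3 mod 4 = 3.

3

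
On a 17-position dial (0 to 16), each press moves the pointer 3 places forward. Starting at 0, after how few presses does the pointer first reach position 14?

16

3⁻¹ ≡ 6 (mod 17) because 3·6 = 18 = 1·17 + 1.
Multiplying both sides by 6: x ≡ 6·14 = 84 ≡ 16 (mod 17).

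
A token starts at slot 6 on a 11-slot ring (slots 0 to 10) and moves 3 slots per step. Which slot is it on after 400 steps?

400·3 = 1200.
Dividing 1200 by 11 gives quotient 109 and remainder 1.
(6 + 1) mod 11 = 7.

7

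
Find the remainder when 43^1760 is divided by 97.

35

Square-and-reduce mod 97: 43^1≡43, 43^2≡6, 43^4≡36, 43^8≡35, 43^16≡61, 43^32≡35, 43^64≡61, 43^128≡35, 43^256≡61, 43^512≡35, 43^1024≡61.
Since 1760 = 32 + 64 + 128 + 512 + 1024 in binary, 43^1760 ≡ 35·61·35·35·61 ≡ 35 (mod 97).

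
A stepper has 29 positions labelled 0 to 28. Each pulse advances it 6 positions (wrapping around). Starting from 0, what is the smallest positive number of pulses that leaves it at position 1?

5

6·5 = 30 = 1·29 + 1, so 6⁻¹ ≡ 5 (mod 29).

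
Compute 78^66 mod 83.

Square-and-reduce mod 83: 78^1≡78, 78^2≡25, 78^4≡44, 78^8≡27, 78^16≡65, 78^32≡75, 78^64≡64.
66 = 2 + 64, so 78^66 ≡ 25·64 ≡ 23 (mod 83).

23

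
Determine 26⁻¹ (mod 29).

26·19 = 494 = 17·29 + 1, so 26⁻¹ ≡ 19 (mod 29).

19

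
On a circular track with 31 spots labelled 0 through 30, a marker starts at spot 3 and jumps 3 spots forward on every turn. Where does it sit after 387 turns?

387·3 = 1161.
1161 − 37·31 = 14, so 1161 ≡ 14 (mod 31).
(3 + 14) mod 31 = 17.

17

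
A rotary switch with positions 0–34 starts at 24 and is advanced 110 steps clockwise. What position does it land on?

29

110 mod 35 = 5 (since 3·35 = 105).
(24 + 5) mod 35 = 29.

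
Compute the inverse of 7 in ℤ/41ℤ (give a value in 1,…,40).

6

41 = 5·7 + 6
7 = 1·6 + 1
6 = 6·1 + 0
Back-substituting gives 7·6 ≡ 1 (mod 41).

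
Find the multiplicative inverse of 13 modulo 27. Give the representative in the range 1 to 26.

27 = 2·13 + 1
13 = 13·1 + 0
Back-substituting gives 13·25 ≡ 1 (mod 27).

25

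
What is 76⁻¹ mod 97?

60

76·60 = 4560 = 47·97 + 1, so 76⁻¹ ≡ 60 (mod 97).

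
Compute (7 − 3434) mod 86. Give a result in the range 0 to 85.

13

3434 = 39·86 + 80, so 3434 mod 86 = 80.
(7 − 80) mod 86 = 13.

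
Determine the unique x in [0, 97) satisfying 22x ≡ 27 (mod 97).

The inverse of 22 mod 97 is 75 (since 22·75 = 1650 ≡ 1).
Multiplying both sides by 75: x ≡ 75·27 = 2025 ≡ 85 (mod 97).

85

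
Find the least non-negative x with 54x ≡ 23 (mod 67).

24

54⁻¹ ≡ 36 (mod 67) because 54·36 = 1944 = 29·67 + 1.
So x ≡ 36·23 = 828 ≡ 24 (mod 67).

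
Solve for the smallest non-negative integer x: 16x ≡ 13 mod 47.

39

16⁻¹ ≡ 3 (mod 47) because 16·3 = 48 = 1·47 + 1.
So x ≡ 3·13 = 39 ≡ 39 (mod 47).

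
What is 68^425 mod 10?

Powers of 8 mod 10 repeat with period 4: 8, 4, 2, 6.
425 mod 4 = 1, so the last digit matches 8^1 = 8.

8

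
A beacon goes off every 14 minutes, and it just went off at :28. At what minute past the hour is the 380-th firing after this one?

380·14 = 5320.
Dividing 5320 by 60 gives quotient 88 and remainder 40.
(28 + 40) mod 60 = 8.

8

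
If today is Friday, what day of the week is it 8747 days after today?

Tuesday

Dividing 8747 by 7 gives quotient 1249 and remainder 4.
Friday + 4 days → Tuesday.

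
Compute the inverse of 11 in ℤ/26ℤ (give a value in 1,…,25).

19

26 = 2·11 + 4
11 = 2·4 + 3
4 = 1·3 + 1
3 = 3·1 + 0
Back-substituting gives 11·19 ≡ 1 (mod 26).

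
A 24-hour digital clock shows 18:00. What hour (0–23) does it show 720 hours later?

18

720 = 30·24 + 0, so 720 mod 24 = 0.
(18 + 0) mod 24 = 18.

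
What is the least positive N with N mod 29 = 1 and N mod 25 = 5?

30

x ≡ 5 (mod 25) gives x ∈ {5, 30}.
The first of these with x mod 29 = 1 is 30.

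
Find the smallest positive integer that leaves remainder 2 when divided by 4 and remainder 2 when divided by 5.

2

x ≡ 2 (mod 4) gives x ∈ {2}.
The first of these with x mod 5 = 2 is 2.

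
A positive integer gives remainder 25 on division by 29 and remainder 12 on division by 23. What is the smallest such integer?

x ≡ 12 (mod 23) gives x ∈ {12, 35, 58, 81, 104, 127, 150, 173, …}.
The first of these with x mod 29 = 25 is 518.

518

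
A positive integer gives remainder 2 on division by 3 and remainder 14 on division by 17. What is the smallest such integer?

x ≡ 2 (mod 3) gives x ∈ {2, 5, 8, 11, 14}.
The first of these with x mod 17 = 14 is 14.

14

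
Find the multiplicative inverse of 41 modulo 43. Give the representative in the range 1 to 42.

21

41·21 = 861 = 20·43 + 1, so 41⁻¹ ≡ 21 (mod 43).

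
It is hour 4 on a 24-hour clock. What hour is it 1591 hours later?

11

Dividing 1591 by 24 gives quotient 66 and remainder 7.
(4 + 7) mod 24 = 11.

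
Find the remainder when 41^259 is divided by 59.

Successive squares of 41 mod 59: 41^1≡41, 41^2≡29, 41^4≡15, 41^8≡48, 41^16≡3, 41^32≡9, 41^64≡22, 41^128≡12, 41^256≡26.
Since 259 = 1 + 2 + 256 in binary, 41^259 ≡ 41·29·26 ≡ 57 (mod 59).

57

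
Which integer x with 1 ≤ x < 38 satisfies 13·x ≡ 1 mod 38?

3

13·3 = 39 = 1·38 + 1, so 13⁻¹ ≡ 3 (mod 38).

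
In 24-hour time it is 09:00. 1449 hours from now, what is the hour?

1449 = 60·24 + 9, so 1449 mod 24 = 9.
(9 + 9) mod 24 = 18.

18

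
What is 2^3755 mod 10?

8

Last digits of 2^n: 2, 4, 8, 6 (period 4).
3755 leaves remainder 3 on division by 4, so 2^3755 ends in 8.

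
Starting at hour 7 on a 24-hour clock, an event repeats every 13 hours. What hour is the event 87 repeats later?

87·13 = 1131.
Dividing 1131 by 24 gives quotient 47 and remainder 3.
(7 + 3) mod 24 = 10.

10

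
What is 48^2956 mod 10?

The units digit of 48^n cycles with period 4: 8, 4, 2, 6, …
2956 leaves remainder 0 on division by 4, so 48^2956 ends in 6.

6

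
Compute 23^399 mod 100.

87

By repeated squaring mod 100: 23^1≡23, 23^2≡29, 23^4≡41, 23^8≡81, 23^16≡61, 23^32≡21, 23^64≡41, 23^128≡81, 23^256≡61.
399 = 1 + 2 + 4 + 8 + 128 + 256, so 23^399 ≡ 23·29·41·81·81·61 ≡ 87 (mod 100).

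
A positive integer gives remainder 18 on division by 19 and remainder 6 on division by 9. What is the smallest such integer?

x ≡ 6 (mod 9) gives x ∈ {6, 15, 24, 33, 42, 51, 60, 69, …}.
The first of these with x mod 19 = 18 is 132.

132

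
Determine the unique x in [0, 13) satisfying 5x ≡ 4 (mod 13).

6

The inverse of 5 mod 13 is 8 (since 5·8 = 40 ≡ 1).
So x ≡ 8·4 = 32 ≡ 6 (mod 13).
Check: 5·6 = 30 = 2·13 + 4.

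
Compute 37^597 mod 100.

By repeated squaring mod 100: 37^1≡37, 37^2≡69, 37^4≡61, 37^8≡21, 37^16≡41, 37^32≡81, 37^64≡61, 37^128≡21, 37^256≡41, 37^512≡81.
Since 597 = 1 + 4 + 16 + 64 + 512 in binary, 37^597 ≡ 37·61·41·61·81 ≡ 17 (mod 100).

17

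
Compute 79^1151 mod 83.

By repeated squaring mod 83: 79^1≡79, 79^2≡16, 79^4≡7, 79^8≡49, 79^16≡77, 79^32≡36, 79^64≡51, 79^128≡28, 79^256≡37, 79^512≡41, 79^1024≡21.
Since 1151 = 1 + 2 + 4 + 8 + 16 + 32 + 64 + 1024 in binary, 79^1151 ≡ 79·16·7·49·77·36·51·21 ≡ 19 (mod 83).

19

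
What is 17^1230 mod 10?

Powers of 7 mod 10 repeat with period 4: 7, 9, 3, 1.
1230 mod 4 = 2, so the last digit matches 7^2 = 9.

9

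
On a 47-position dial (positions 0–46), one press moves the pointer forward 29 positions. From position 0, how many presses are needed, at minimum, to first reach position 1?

29·13 = 377 = 8·47 + 1, so 29⁻¹ ≡ 13 (mod 47).

13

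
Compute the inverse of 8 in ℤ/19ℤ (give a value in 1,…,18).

12

8·12 = 96 = 5·19 + 1, so 8⁻¹ ≡ 12 (mod 19).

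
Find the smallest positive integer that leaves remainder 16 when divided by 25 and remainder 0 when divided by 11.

Since 11·16 ≡ 1 (mod 25), take x = 0 + 11·((16−0)·16 mod 25) = 0 + 11·6 = 66.
Check: 66 mod 25 = 16, 66 mod 11 = 0.

66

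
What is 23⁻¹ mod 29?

24

23·24 = 552 = 19·29 + 1, so 23⁻¹ ≡ 24 (mod 29).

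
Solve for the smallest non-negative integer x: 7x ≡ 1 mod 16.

The inverse of 7 mod 16 is 7 (since 7·7 = 49 ≡ 1).
Multiplying both sides by 7: x ≡ 7·1 = 7 ≡ 7 (mod 16).

7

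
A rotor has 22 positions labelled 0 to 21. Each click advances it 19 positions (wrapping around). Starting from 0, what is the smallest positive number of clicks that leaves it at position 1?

7

19·7 = 133 = 6·22 + 1, so 19⁻¹ ≡ 7 (mod 22).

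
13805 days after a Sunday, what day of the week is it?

Dividing 13805 by 7 gives quotient 1972 and remainder 1.
Sunday + 1 day → Monday.

Monday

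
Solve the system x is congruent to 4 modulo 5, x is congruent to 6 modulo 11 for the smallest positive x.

39

x ≡ 4 (mod 5) gives x ∈ {4, 9, 14, 19, 24, 29, 34, 39}.
The first of these with x mod 11 = 6 is 39.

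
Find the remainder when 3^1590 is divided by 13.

1

By repeated squaring mod 13: 3^1≡3, 3^2≡9, 3^4≡3, 3^8≡9, 3^16≡3, 3^32≡9, 3^64≡3, 3^128≡9, 3^256≡3, 3^512≡9, 3^1024≡3.
1590 = 2 + 4 + 16 + 32 + 512 + 1024, so 3^1590 ≡ 9·3·3·9·9·3 ≡ 1 (mod 13).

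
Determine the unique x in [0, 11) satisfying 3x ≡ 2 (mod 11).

3⁻¹ ≡ 4 (mod 11) because 3·4 = 12 = 1·11 + 1.
Multiplying both sides by 4: x ≡ 4·2 = 8 ≡ 8 (mod 11).

8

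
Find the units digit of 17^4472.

Last digits of 7^n: 7, 9, 3, 1 (period 4).
4472 leaves remainder 0 on division by 4, so 17^4472 ends in 1.

1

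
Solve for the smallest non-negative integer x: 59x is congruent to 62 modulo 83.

The inverse of 59 mod 83 is 38 (since 59·38 = 2242 ≡ 1).
So x ≡ 38·62 = 2356 ≡ 32 (mod 83).
Check: 59·32 = 1888 = 22·83 + 62.

32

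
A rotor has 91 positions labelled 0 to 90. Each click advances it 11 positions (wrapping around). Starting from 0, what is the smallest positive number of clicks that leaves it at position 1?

58

11·58 = 638 = 7·91 + 1, so 11⁻¹ ≡ 58 (mod 91).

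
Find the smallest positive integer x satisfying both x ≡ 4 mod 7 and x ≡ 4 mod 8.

x ≡ 4 (mod 7) gives x ∈ {4}.
The first of these with x mod 8 = 4 is 4.

4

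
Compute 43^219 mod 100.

Square-and-reduce mod 100: 43^1≡43, 43^2≡49, 43^4≡1, 43^8≡1, 43^16≡1, 43^32≡1, 43^64≡1, 43^128≡1.
Since 219 = 1 + 2 + 8 + 16 + 64 + 128 in binary, 43^219 ≡ 43·49·1·1·1·1 ≡ 7 (mod 100).

7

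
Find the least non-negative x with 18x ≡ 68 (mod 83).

13

The inverse of 18 mod 83 is 60 (since 18·60 = 1080 ≡ 1).
Multiplying both sides by 60: x ≡ 60·68 = 4080 ≡ 13 (mod 83).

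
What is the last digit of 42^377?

Powers of 2 mod 10 repeat with period 4: 2, 4, 8, 6.
377 mod 4 = 1, so the last digit matches 2^1 = 2.

2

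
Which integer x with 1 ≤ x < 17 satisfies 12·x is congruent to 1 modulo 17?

10

17 = 1·12 + 5
12 = 2·5 + 2
5 = 2·2 + 1
2 = 2·1 + 0
Back-substituting gives 12·10 ≡ 1 (mod 17).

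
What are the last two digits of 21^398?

Successive squares of 21 mod 100: 21^1≡21, 21^2≡41, 21^4≡81, 21^8≡61, 21^16≡21, 21^32≡41, 21^64≡81, 21^128≡61, 21^256≡21.
398 = 2 + 4 + 8 + 128 + 256, so 21^398 ≡ 41·81·61·61·21 ≡ 61 (mod 100).

61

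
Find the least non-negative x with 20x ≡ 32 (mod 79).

49

The inverse of 20 mod 79 is 4 (since 20·4 = 80 ≡ 1).
So x ≡ 4·32 = 128 ≡ 49 (mod 79).
Check: 20·49 = 980 = 12·79 + 32.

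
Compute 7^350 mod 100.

49

Successive squares of 7 mod 100: 7^1≡7, 7^2≡49, 7^4≡1, 7^8≡1, 7^16≡1, 7^32≡1, 7^64≡1, 7^128≡1, 7^256≡1.
350 = 2 + 4 + 8 + 16 + 64 + 256, so 7^350 ≡ 49·1·1·1·1·1 ≡ 49 (mod 100).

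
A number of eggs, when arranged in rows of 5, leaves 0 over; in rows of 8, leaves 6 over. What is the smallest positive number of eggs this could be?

30

x ≡ 0 (mod 5) gives x ∈ {0, 5, 10, 15, 20, 25, 30}.
The first of these with x mod 8 = 6 is 30.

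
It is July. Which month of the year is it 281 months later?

281 mod 12 = 5 (since 23·12 = 276).
July + 5 months → December.

December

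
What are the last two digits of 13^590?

49

Successive squares of 13 mod 100: 13^1≡13, 13^2≡69, 13^4≡61, 13^8≡21, 13^16≡41, 13^32≡81, 13^64≡61, 13^128≡21, 13^256≡41, 13^512≡81.
Since 590 = 2 + 4 + 8 + 64 + 512 in binary, 13^590 ≡ 69·61·21·61·81 ≡ 49 (mod 100).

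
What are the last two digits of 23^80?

Successive squares of 23 mod 100: 23^1≡23, 23^2≡29, 23^4≡41, 23^8≡81, 23^16≡61, 23^32≡21, 23^64≡41.
Since 80 = 16 + 64 in binary, 23^80 ≡ 61·41 ≡ 1 (mod 100).

01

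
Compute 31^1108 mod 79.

Square-and-reduce mod 79: 31^1≡31, 31^2≡13, 31^4≡11, 31^8≡42, 31^16≡26, 31^32≡44, 31^64≡40, 31^128≡20, 31^256≡5, 31^512≡25, 31^1024≡72.
1108 = 4 + 16 + 64 + 1024, so 31^1108 ≡ 11·26·40·72 ≡ 26 (mod 79).

26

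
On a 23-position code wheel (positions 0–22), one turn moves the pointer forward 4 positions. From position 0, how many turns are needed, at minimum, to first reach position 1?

23 = 5·4 + 3
4 = 1·3 + 1
3 = 3·1 + 0
Back-substituting gives 4·6 ≡ 1 (mod 23).

6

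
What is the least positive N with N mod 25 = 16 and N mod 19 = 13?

x ≡ 13 (mod 19) gives x ∈ {13, 32, 51, 70, 89, 108, 127, 146, …}.
The first of these with x mod 25 = 16 is 241.

241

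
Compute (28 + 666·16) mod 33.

666·16 = 10656.
10656 mod 33 = 30 (since 322·33 = 10626).
(28 + 30) mod 33 = 25.

25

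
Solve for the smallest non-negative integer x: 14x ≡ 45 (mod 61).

25

The inverse of 14 mod 61 is 48 (since 14·48 = 672 ≡ 1).
Multiplying both sides by 48: x ≡ 48·45 = 2160 ≡ 25 (mod 61).
Check: 14·25 = 350 = 5·61 + 45.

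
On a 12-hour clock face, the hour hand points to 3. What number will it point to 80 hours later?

11

80 = 6·12 + 8, so 80 mod 12 = 8.
3 + 8 → 11 on a 12-hour dial.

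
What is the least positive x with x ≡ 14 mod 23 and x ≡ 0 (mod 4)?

60

x ≡ 0 (mod 4) gives x ∈ {0, 4, 8, 12, 16, 20, 24, 28, …}.
The first of these with x mod 23 = 14 is 60.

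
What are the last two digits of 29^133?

Successive squares of 29 mod 100: 29^1≡29, 29^2≡41, 29^4≡81, 29^8≡61, 29^16≡21, 29^32≡41, 29^64≡81, 29^128≡61.
Since 133 = 1 + 4 + 128 in binary, 29^133 ≡ 29·81·61 ≡ 89 (mod 100).

89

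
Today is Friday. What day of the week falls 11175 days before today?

11175 mod 7 = 3 (since 1596·7 = 11172).
Friday − 3 days → Tuesday.

Tuesday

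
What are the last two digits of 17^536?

81

Successive squares of 17 mod 100: 17^1≡17, 17^2≡89, 17^4≡21, 17^8≡41, 17^16≡81, 17^32≡61, 17^64≡21, 17^128≡41, 17^256≡81, 17^512≡61.
Since 536 = 8 + 16 + 512 in binary, 17^536 ≡ 41·81·61 ≡ 81 (mod 100).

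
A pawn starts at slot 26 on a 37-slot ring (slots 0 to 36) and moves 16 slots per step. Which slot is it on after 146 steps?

146·16 = 2336.
Dividing 2336 by 37 gives quotient 63 and remainder 5.
(26 + 5) mod 37 = 31.

31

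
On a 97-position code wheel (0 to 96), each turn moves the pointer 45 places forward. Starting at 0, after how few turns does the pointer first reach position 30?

33

The inverse of 45 mod 97 is 69 (since 45·69 = 3105 ≡ 1).
Multiplying both sides by 69: x ≡ 69·30 = 2070 ≡ 33 (mod 97).
Check: 45·33 = 1485 = 15·97 + 30.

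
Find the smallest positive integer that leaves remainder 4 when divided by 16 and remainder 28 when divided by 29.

260

x ≡ 4 (mod 16) gives x ∈ {4, 20, 36, 52, 68, 84, 100, 116, …}.
The first of these with x mod 29 = 28 is 260.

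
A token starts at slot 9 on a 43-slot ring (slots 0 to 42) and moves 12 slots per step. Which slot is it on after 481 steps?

19

481·12 = 5772.
5772 = 134·43 + 10, so 5772 mod 43 = 10.
(9 + 10) mod 43 = 19.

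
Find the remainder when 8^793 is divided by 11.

6

Square-and-reduce mod 11: 8^1≡8, 8^2≡9, 8^4≡4, 8^8≡5, 8^16≡3, 8^32≡9, 8^64≡4, 8^128≡5, 8^256≡3, 8^512≡9.
793 = 1 + 8 + 16 + 256 + 512, so 8^793 ≡ 8·5·3·3·9 ≡ 6 (mod 11).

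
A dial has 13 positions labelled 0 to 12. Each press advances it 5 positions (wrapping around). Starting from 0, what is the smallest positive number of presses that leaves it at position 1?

8

5·8 = 40 = 3·13 + 1, so 5⁻¹ ≡ 8 (mod 13).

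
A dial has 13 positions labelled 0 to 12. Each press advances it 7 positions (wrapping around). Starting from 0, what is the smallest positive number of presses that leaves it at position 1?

13 = 1·7 + 6
7 = 1·6 + 1
6 = 6·1 + 0
Back-substituting gives 7·2 ≡ 1 (mod 13).

2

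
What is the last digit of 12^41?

Last digits of 2^n: 2, 4, 8, 6 (period 4).
41 leaves remainder 1 on division by 4, so 12^41 ends in 2.

2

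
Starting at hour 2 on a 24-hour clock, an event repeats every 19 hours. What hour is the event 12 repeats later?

14

12·19 = 228.
228 = 9·24 + 12, so 228 mod 24 = 12.
(2 + 12) mod 24 = 14.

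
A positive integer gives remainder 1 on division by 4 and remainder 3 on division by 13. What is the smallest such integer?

29

x ≡ 1 (mod 4) gives x ∈ {1, 5, 9, 13, 17, 21, 25, 29}.
The first of these with x mod 13 = 3 is 29.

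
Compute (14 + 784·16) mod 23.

0

784·16 = 12544.
12544 = 545·23 + 9, so 12544 mod 23 = 9.
(14 + 9) mod 23 = 0.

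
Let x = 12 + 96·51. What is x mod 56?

36

96·51 = 4896.
4896 − 87·56 = 24, so 4896 ≡ 24 (mod 56).
(12 + 24) mod 56 = 36.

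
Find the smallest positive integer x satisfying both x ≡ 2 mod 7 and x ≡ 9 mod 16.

x ≡ 2 (mod 7) gives x ∈ {2, 9}.
The first of these with x mod 16 = 9 is 9.

9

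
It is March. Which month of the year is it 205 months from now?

205 = 17·12 + 1, so 205 mod 12 = 1.
March + 1 month → April.

April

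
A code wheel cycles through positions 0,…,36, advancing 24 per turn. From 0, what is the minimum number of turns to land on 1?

24⁻¹ ≡ 17 (mod 37) because 24·17 = 408 = 11·37 + 1.
So x ≡ 17·1 = 17 ≡ 17 (mod 37).
Check: 24·17 = 408 = 11·37 + 1.

17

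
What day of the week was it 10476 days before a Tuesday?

Friday

10476 = 1496·7 + 4, so 10476 mod 7 = 4.
Tuesday − 4 days → Friday.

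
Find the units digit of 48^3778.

4

Last digits of 8^n: 8, 4, 2, 6 (period 4).
3778 mod 4 = 2, so the last digit matches 8^2 = 4.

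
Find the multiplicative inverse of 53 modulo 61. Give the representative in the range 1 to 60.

53·38 = 2014 = 33·61 + 1, so 53⁻¹ ≡ 38 (mod 61).

38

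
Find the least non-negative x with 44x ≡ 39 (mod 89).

The inverse of 44 mod 89 is 87 (since 44·87 = 3828 ≡ 1).
Multiplying both sides by 87: x ≡ 87·39 = 3393 ≡ 11 (mod 89).

11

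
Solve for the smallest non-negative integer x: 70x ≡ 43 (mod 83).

70⁻¹ ≡ 51 (mod 83) because 70·51 = 3570 = 43·83 + 1.
Multiplying both sides by 51: x ≡ 51·43 = 2193 ≡ 35 (mod 83).
Check: 70·35 = 2450 = 29·83 + 43.

35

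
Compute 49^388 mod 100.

Square-and-reduce mod 100: 49^1≡49, 49^2≡1, 49^4≡1, 49^8≡1, 49^16≡1, 49^32≡1, 49^64≡1, 49^128≡1, 49^256≡1.
388 = 4 + 128 + 256, so 49^388 ≡ 1·1·1 ≡ 1 (mod 100).

1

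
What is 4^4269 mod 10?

Powers of 4 mod 10 repeat with period 2: 4, 6.
4269 mod 2 = 1, so the last digit matches 4^1 = 4.

4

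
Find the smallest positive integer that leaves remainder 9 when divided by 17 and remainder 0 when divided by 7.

Since 7·5 ≡ 1 (mod 17), take x = 0 + 7·((9−0)·5 mod 17) = 0 + 7·11 = 77.
Check: 77 mod 17 = 9, 77 mod 7 = 0.

77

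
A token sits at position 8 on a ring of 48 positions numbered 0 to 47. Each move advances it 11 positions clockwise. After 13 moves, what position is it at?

7

13·11 = 143.
143 − 2·48 = 47, so 143 ≡ 47 (mod 48).
(8 + 47) mod 48 = 7.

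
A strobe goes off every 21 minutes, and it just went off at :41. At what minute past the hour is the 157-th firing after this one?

157·21 = 3297.
3297 − 54·60 = 57, so 3297 ≡ 57 (mod 60).
(41 + 57) mod 60 = 38.

38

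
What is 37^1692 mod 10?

1

Powers of 7 mod 10 repeat with period 4: 7, 9, 3, 1.
1692 leaves remainder 0 on division by 4, so 37^1692 ends in 1.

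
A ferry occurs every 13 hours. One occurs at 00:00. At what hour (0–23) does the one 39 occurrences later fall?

39·13 = 507.
Dividing 507 by 24 gives quotient 21 and remainder 3.
(0 + 3) mod 24 = 3.

3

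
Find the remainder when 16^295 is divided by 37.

Successive squares of 16 mod 37: 16^1≡16, 16^2≡34, 16^4≡9, 16^8≡7, 16^16≡12, 16^32≡33, 16^64≡16, 16^128≡34, 16^256≡9.
Since 295 = 1 + 2 + 4 + 32 + 256 in binary, 16^295 ≡ 16·34·9·33·9 ≡ 12 (mod 37).

12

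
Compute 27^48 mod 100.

81

By repeated squaring mod 100: 27^1≡27, 27^2≡29, 27^4≡41, 27^8≡81, 27^16≡61, 27^32≡21.
48 = 16 + 32, so 27^48 ≡ 61·21 ≡ 81 (mod 100).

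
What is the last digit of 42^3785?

2

The units digit of 42^n cycles with period 4: 2, 4, 8, 6, …
3785 mod 4 = 1, so the last digit matches 2^1 = 2.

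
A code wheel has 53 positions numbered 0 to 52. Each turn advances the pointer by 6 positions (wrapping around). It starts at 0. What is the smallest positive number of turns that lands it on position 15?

29

6⁻¹ ≡ 9 (mod 53) because 6·9 = 54 = 1·53 + 1.
So x ≡ 9·15 = 135 ≡ 29 (mod 53).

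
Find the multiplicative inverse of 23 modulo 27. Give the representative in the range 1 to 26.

20

27 = 1·23 + 4
23 = 5·4 + 3
4 = 1·3 + 1
3 = 3·1 + 0
Back-substituting gives 23·20 ≡ 1 (mod 27).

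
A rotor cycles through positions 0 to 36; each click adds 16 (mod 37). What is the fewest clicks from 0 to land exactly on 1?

37 = 2·16 + 5
16 = 3·5 + 1
5 = 5·1 + 0
Back-substituting gives 16·7 ≡ 1 (mod 37).

7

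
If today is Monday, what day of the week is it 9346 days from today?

Tuesday

9346 = 1335·7 + 1, so 9346 mod 7 = 1.
Monday + 1 day → Tuesday.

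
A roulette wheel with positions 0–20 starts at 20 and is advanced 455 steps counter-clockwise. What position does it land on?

455 − 21·21 = 14, so 455 ≡ 14 (mod 21).
(20 − 14) mod 21 = 6.

6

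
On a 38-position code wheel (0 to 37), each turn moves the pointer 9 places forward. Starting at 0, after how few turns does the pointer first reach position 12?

The inverse of 9 mod 38 is 17 (since 9·17 = 153 ≡ 1).
So x ≡ 17·12 = 204 ≡ 14 (mod 38).

14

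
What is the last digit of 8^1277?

8

Last digits of 8^n: 8, 4, 2, 6 (period 4).
1277 leaves remainder 1 on division by 4, so 8^1277 ends in 8.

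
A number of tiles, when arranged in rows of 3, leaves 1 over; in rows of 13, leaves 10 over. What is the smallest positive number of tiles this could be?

x ≡ 1 (mod 3) gives x ∈ {1, 4, 7, 10}.
The first of these with x mod 13 = 10 is 10.

10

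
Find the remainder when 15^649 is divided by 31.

29

Square-and-reduce mod 31: 15^1≡15, 15^2≡8, 15^4≡2, 15^8≡4, 15^16≡16, 15^32≡8, 15^64≡2, 15^128≡4, 15^256≡16, 15^512≡8.
Since 649 = 1 + 8 + 128 + 512 in binary, 15^649 ≡ 15·4·4·8 ≡ 29 (mod 31).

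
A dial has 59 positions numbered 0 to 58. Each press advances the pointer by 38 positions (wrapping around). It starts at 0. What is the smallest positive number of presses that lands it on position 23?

27

38⁻¹ ≡ 14 (mod 59) because 38·14 = 532 = 9·59 + 1.
Multiplying both sides by 14: x ≡ 14·23 = 322 ≡ 27 (mod 59).
Check: 38·27 = 1026 = 17·59 + 23.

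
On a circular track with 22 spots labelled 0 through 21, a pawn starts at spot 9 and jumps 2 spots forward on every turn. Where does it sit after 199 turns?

11

199·2 = 398.
398 mod 22 = 2 (since 18·22 = 396).
(9 + 2) mod 22 = 11.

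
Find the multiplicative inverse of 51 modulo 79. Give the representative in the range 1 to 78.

31

79 = 1·51 + 28
51 = 1·28 + 23
28 = 1·23 + 5
23 = 4·5 + 3
5 = 1·3 + 2
3 = 1·2 + 1
2 = 2·1 + 0
Back-substituting gives 51·31 ≡ 1 (mod 79).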